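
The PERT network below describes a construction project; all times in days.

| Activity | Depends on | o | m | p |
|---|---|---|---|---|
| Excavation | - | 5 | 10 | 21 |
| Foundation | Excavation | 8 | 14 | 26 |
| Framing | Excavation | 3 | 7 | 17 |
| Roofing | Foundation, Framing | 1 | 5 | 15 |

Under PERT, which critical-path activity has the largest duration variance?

te_Excavation = (5 + 4·10 + 21)/6 = 66/6 = 11; σ²_Excavation = ((21−5)/6)² = 7.111
te_Foundation = (8 + 4·14 + 26)/6 = 90/6 = 15; σ²_Foundation = ((26−8)/6)² = 9.000
te_Framing = (3 + 4·7 + 17)/6 = 48/6 = 8; σ²_Framing = ((17−3)/6)² = 5.444
te_Roofing = (1 + 4·5 + 15)/6 = 36/6 = 6; σ²_Roofing = ((15−1)/6)² = 5.444

Forward pass:
ES_Excavation = 0; EF_Excavation = 11
ES_Foundation = 11; EF_Foundation = 11+15 = 26
ES_Framing = 11; EF_Framing = 11+8 = 19
ES_Roofing = max(EF_Foundation=26, EF_Framing=19) = 26; EF_Roofing = 26+6 = 32
Expected project duration μ = 32 days. Critical path: Excavation → Foundation → Roofing.

Variances on critical path: σ²_Excavation=7.111, σ²_Foundation=9.000, σ²_Roofing=5.444.
Largest is σ²_Foundation = 9.000.

Foundation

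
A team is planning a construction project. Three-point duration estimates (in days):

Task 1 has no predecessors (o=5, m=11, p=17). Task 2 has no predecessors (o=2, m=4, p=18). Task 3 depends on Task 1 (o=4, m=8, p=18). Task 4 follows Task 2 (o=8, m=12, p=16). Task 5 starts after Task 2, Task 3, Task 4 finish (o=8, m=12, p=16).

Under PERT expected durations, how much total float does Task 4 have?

2 days

te_Task 1 = (5 + 4·11 + 17)/6 = 66/6 = 11
te_Task 2 = (2 + 4·4 + 18)/6 = 36/6 = 6
te_Task 3 = (4 + 4·8 + 18)/6 = 54/6 = 9
te_Task 4 = (8 + 4·12 + 16)/6 = 72/6 = 12
te_Task 5 = (8 + 4·12 + 16)/6 = 72/6 = 12

Forward pass:
ES_Task 1 = 0; EF_Task 1 = 11
ES_Task 2 = 0; EF_Task 2 = 6
ES_Task 3 = 11; EF_Task 3 = 11+9 = 20
ES_Task 4 = 6; EF_Task 4 = 6+12 = 18
ES_Task 5 = max(EF_Task 2=6, EF_Task 3=20, EF_Task 4=18) = 20; EF_Task 5 = 20+12 = 32
Expected project duration μ = 32 days. Critical path: Task 1 → Task 3 → Task 5.

Backward pass:
LF_Task 5 = 32; LS_Task 5 = 32−12 = 20
LF_Task 4 = LS_Task 5 = 20; LS_Task 4 = 20−12 = 8
LF_Task 3 = LS_Task 5 = 20; LS_Task 3 = 20−9 = 11
LF_Task 2 = min(LS_Task 4=8, LS_Task 5=20) = 8; LS_Task 2 = 8−6 = 2
LF_Task 1 = LS_Task 3 = 11; LS_Task 1 = 11−11 = 0
Slack_Task 4 = LS_Task 4 − ES_Task 4 = 8 − 6 = 2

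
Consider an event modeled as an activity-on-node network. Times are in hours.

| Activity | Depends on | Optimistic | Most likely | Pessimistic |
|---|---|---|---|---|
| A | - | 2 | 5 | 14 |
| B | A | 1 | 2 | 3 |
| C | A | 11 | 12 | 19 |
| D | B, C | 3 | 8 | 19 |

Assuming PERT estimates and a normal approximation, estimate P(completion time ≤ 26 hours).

0.289

te_A = (2 + 4·5 + 14)/6 = 36/6 = 6; σ²_A = ((14−2)/6)² = 4.000
te_B = (1 + 4·2 + 3)/6 = 12/6 = 2; σ²_B = ((3−1)/6)² = 0.111
te_C = (11 + 4·12 + 19)/6 = 78/6 = 13; σ²_C = ((19−11)/6)² = 1.778
te_D = (3 + 4·8 + 19)/6 = 54/6 = 9; σ²_D = ((19−3)/6)² = 7.111

Forward pass:
ES_A = 0; EF_A = 6
ES_B = 6; EF_B = 6+2 = 8
ES_C = 6; EF_C = 6+13 = 19
ES_D = max(EF_B=8, EF_C=19) = 19; EF_D = 19+9 = 28
Expected project duration μ = 28 hours. Critical path: A → C → D.

Variance along critical path = 4.000 + 1.778 + 7.111 = 12.889; σ = √12.889 = 3.590 hours.
Z = (26 − 28) / 3.590 = -0.557
P(T ≤ 26) = Φ(-0.557) ≈ 0.289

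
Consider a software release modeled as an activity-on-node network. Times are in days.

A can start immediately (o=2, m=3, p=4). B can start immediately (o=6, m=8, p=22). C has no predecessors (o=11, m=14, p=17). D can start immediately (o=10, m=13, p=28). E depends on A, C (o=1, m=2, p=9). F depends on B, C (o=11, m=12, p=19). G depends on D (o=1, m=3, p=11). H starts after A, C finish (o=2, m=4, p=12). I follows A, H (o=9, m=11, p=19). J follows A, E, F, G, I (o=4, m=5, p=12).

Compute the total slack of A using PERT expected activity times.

11 days

te_A = (2 + 4·3 + 4)/6 = 18/6 = 3
te_B = (6 + 4·8 + 22)/6 = 60/6 = 10
te_C = (11 + 4·14 + 17)/6 = 84/6 = 14
te_D = (10 + 4·13 + 28)/6 = 90/6 = 15
te_E = (1 + 4·2 + 9)/6 = 18/6 = 3
te_F = (11 + 4·12 + 19)/6 = 78/6 = 13
te_G = (1 + 4·3 + 11)/6 = 24/6 = 4
te_H = (2 + 4·4 + 12)/6 = 30/6 = 5
te_I = (9 + 4·11 + 19)/6 = 72/6 = 12
te_J = (4 + 4·5 + 12)/6 = 36/6 = 6

Forward pass:
ES_A = 0; EF_A = 3
ES_B = 0; EF_B = 10
ES_C = 0; EF_C = 14
ES_D = 0; EF_D = 15
ES_E = max(EF_A=3, EF_C=14) = 14; EF_E = 14+3 = 17
ES_F = max(EF_B=10, EF_C=14) = 14; EF_F = 14+13 = 27
ES_G = 15; EF_G = 15+4 = 19
ES_H = max(EF_A=3, EF_C=14) = 14; EF_H = 14+5 = 19
ES_I = max(EF_A=3, EF_H=19) = 19; EF_I = 19+12 = 31
ES_J = max(EF_A=3, EF_E=17, EF_F=27, EF_G=19, EF_I=31) = 31; EF_J = 31+6 = 37
Expected project duration μ = 37 days. Critical path: C → H → I → J.

Backward pass:
LF_J = 37; LS_J = 37−6 = 31
LF_I = LS_J = 31; LS_I = 31−12 = 19
LF_H = LS_I = 19; LS_H = 19−5 = 14
LF_G = LS_J = 31; LS_G = 31−4 = 27
LF_F = LS_J = 31; LS_F = 31−13 = 18
LF_E = LS_J = 31; LS_E = 31−3 = 28
LF_D = LS_G = 27; LS_D = 27−15 = 12
LF_C = min(LS_E=28, LS_F=18, LS_H=14) = 14; LS_C = 14−14 = 0
LF_B = LS_F = 18; LS_B = 18−10 = 8
LF_A = min(LS_E=28, LS_H=14, LS_I=19, LS_J=31) = 14; LS_A = 14−3 = 11
Slack_A = LS_A − ES_A = 11 − 0 = 11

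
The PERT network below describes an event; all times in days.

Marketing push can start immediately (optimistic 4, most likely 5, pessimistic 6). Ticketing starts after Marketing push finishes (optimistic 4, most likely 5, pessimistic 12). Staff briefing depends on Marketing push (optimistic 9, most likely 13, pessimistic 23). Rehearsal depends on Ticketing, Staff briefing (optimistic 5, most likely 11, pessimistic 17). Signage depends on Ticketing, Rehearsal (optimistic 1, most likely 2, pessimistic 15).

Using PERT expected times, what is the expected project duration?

te_Marketing push = (4 + 4·5 + 6)/6 = 30/6 = 5
te_Ticketing = (4 + 4·5 + 12)/6 = 36/6 = 6
te_Staff briefing = (9 + 4·13 + 23)/6 = 84/6 = 14
te_Rehearsal = (5 + 4·11 + 17)/6 = 66/6 = 11
te_Signage = (1 + 4·2 + 15)/6 = 24/6 = 4

Forward pass:
ES_Marketing push = 0; EF_Marketing push = 5
ES_Ticketing = 5; EF_Ticketing = 5+6 = 11
ES_Staff briefing = 5; EF_Staff briefing = 5+14 = 19
ES_Rehearsal = max(EF_Ticketing=11, EF_Staff briefing=19) = 19; EF_Rehearsal = 19+11 = 30
ES_Signage = max(EF_Ticketing=11, EF_Rehearsal=30) = 30; EF_Signage = 30+4 = 34
Expected project duration μ = 34 days. Critical path: Marketing push → Staff briefing → Rehearsal → Signage.

34 days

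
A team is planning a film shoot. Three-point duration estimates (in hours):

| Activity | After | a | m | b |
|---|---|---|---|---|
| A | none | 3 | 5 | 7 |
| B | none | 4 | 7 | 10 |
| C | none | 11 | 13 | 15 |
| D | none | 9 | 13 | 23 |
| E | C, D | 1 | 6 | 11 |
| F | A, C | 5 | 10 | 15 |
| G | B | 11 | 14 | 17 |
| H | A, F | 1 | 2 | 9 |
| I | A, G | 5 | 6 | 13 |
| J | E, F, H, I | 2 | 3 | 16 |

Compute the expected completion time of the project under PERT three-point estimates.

te_A = (3 + 4·5 + 7)/6 = 30/6 = 5
te_B = (4 + 4·7 + 10)/6 = 42/6 = 7
te_C = (11 + 4·13 + 15)/6 = 78/6 = 13
te_D = (9 + 4·13 + 23)/6 = 84/6 = 14
te_E = (1 + 4·6 + 11)/6 = 36/6 = 6
te_F = (5 + 4·10 + 15)/6 = 60/6 = 10
te_G = (11 + 4·14 + 17)/6 = 84/6 = 14
te_H = (1 + 4·2 + 9)/6 = 18/6 = 3
te_I = (5 + 4·6 + 13)/6 = 42/6 = 7
te_J = (2 + 4·3 + 16)/6 = 30/6 = 5

Forward pass:
ES_A = 0; EF_A = 5
ES_B = 0; EF_B = 7
ES_C = 0; EF_C = 13
ES_D = 0; EF_D = 14
ES_E = max(EF_C=13, EF_D=14) = 14; EF_E = 14+6 = 20
ES_F = max(EF_A=5, EF_C=13) = 13; EF_F = 13+10 = 23
ES_G = 7; EF_G = 7+14 = 21
ES_H = max(EF_A=5, EF_F=23) = 23; EF_H = 23+3 = 26
ES_I = max(EF_A=5, EF_G=21) = 21; EF_I = 21+7 = 28
ES_J = max(EF_E=20, EF_F=23, EF_H=26, EF_I=28) = 28; EF_J = 28+5 = 33
Expected project duration μ = 33 hours. Critical path: B → G → I → J.

33 hours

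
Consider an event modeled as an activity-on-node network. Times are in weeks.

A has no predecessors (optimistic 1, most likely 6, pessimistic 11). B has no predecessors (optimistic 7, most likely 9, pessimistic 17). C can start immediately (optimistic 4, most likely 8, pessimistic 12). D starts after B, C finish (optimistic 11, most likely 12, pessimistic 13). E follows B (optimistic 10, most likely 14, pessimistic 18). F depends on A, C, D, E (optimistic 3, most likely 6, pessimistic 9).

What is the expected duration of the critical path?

30 weeks

te_A = (1 + 4·6 + 11)/6 = 36/6 = 6
te_B = (7 + 4·9 + 17)/6 = 60/6 = 10
te_C = (4 + 4·8 + 12)/6 = 48/6 = 8
te_D = (11 + 4·12 + 13)/6 = 72/6 = 12
te_E = (10 + 4·14 + 18)/6 = 84/6 = 14
te_F = (3 + 4·6 + 9)/6 = 36/6 = 6

Forward pass:
ES_A = 0; EF_A = 6
ES_B = 0; EF_B = 10
ES_C = 0; EF_C = 8
ES_D = max(EF_B=10, EF_C=8) = 10; EF_D = 10+12 = 22
ES_E = 10; EF_E = 10+14 = 24
ES_F = max(EF_A=6, EF_C=8, EF_D=22, EF_E=24) = 24; EF_F = 24+6 = 30
Expected project duration μ = 30 weeks. Critical path: B → E → F.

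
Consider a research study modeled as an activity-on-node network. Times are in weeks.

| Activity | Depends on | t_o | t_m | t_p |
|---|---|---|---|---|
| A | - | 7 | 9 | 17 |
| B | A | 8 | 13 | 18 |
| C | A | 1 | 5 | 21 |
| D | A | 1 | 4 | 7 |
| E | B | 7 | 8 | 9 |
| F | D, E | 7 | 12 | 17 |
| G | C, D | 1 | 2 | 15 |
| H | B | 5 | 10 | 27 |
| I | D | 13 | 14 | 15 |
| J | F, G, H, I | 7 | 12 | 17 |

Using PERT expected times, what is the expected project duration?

te_A = (7 + 4·9 + 17)/6 = 60/6 = 10
te_B = (8 + 4·13 + 18)/6 = 78/6 = 13
te_C = (1 + 4·5 + 21)/6 = 42/6 = 7
te_D = (1 + 4·4 + 7)/6 = 24/6 = 4
te_E = (7 + 4·8 + 9)/6 = 48/6 = 8
te_F = (7 + 4·12 + 17)/6 = 72/6 = 12
te_G = (1 + 4·2 + 15)/6 = 24/6 = 4
te_H = (5 + 4·10 + 27)/6 = 72/6 = 12
te_I = (13 + 4·14 + 15)/6 = 84/6 = 14
te_J = (7 + 4·12 + 17)/6 = 72/6 = 12

Forward pass:
ES_A = 0; EF_A = 10
ES_B = 10; EF_B = 10+13 = 23
ES_C = 10; EF_C = 10+7 = 17
ES_D = 10; EF_D = 10+4 = 14
ES_E = 23; EF_E = 23+8 = 31
ES_F = max(EF_D=14, EF_E=31) = 31; EF_F = 31+12 = 43
ES_G = max(EF_C=17, EF_D=14) = 17; EF_G = 17+4 = 21
ES_H = 23; EF_H = 23+12 = 35
ES_I = 14; EF_I = 14+14 = 28
ES_J = max(EF_F=43, EF_G=21, EF_H=35, EF_I=28) = 43; EF_J = 43+12 = 55
Expected project duration μ = 55 weeks. Critical path: A → B → E → F → J.

55 weeks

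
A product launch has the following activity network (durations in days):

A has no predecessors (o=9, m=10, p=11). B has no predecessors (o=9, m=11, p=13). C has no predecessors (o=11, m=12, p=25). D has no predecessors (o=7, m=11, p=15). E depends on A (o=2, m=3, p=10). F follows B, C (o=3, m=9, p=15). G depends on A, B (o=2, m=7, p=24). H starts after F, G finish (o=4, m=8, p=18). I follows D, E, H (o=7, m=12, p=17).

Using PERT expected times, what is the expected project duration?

te_A = (9 + 4·10 + 11)/6 = 60/6 = 10
te_B = (9 + 4·11 + 13)/6 = 66/6 = 11
te_C = (11 + 4·12 + 25)/6 = 84/6 = 14
te_D = (7 + 4·11 + 15)/6 = 66/6 = 11
te_E = (2 + 4·3 + 10)/6 = 24/6 = 4
te_F = (3 + 4·9 + 15)/6 = 54/6 = 9
te_G = (2 + 4·7 + 24)/6 = 54/6 = 9
te_H = (4 + 4·8 + 18)/6 = 54/6 = 9
te_I = (7 + 4·12 + 17)/6 = 72/6 = 12

Forward pass:
ES_A = 0; EF_A = 10
ES_B = 0; EF_B = 11
ES_C = 0; EF_C = 14
ES_D = 0; EF_D = 11
ES_E = 10; EF_E = 10+4 = 14
ES_F = max(EF_B=11, EF_C=14) = 14; EF_F = 14+9 = 23
ES_G = max(EF_A=10, EF_B=11) = 11; EF_G = 11+9 = 20
ES_H = max(EF_F=23, EF_G=20) = 23; EF_H = 23+9 = 32
ES_I = max(EF_D=11, EF_E=14, EF_H=32) = 32; EF_I = 32+12 = 44
Expected project duration μ = 44 days. Critical path: C → F → H → I.

44 days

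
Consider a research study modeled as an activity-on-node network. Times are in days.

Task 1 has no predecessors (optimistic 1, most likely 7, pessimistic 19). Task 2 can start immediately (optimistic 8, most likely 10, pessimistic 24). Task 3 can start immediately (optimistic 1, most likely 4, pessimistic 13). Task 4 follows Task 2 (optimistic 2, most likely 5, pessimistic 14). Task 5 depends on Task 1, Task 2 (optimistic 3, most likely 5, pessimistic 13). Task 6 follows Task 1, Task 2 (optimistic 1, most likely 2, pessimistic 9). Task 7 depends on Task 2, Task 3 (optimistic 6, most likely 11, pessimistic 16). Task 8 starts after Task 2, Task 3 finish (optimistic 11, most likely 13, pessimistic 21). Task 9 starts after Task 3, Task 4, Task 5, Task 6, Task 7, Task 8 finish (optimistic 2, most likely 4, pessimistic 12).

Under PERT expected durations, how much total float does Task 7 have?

3 days

te_Task 1 = (1 + 4·7 + 19)/6 = 48/6 = 8
te_Task 2 = (8 + 4·10 + 24)/6 = 72/6 = 12
te_Task 3 = (1 + 4·4 + 13)/6 = 30/6 = 5
te_Task 4 = (2 + 4·5 + 14)/6 = 36/6 = 6
te_Task 5 = (3 + 4·5 + 13)/6 = 36/6 = 6
te_Task 6 = (1 + 4·2 + 9)/6 = 18/6 = 3
te_Task 7 = (6 + 4·11 + 16)/6 = 66/6 = 11
te_Task 8 = (11 + 4·13 + 21)/6 = 84/6 = 14
te_Task 9 = (2 + 4·4 + 12)/6 = 30/6 = 5

Forward pass:
ES_Task 1 = 0; EF_Task 1 = 8
ES_Task 2 = 0; EF_Task 2 = 12
ES_Task 3 = 0; EF_Task 3 = 5
ES_Task 4 = 12; EF_Task 4 = 12+6 = 18
ES_Task 5 = max(EF_Task 1=8, EF_Task 2=12) = 12; EF_Task 5 = 12+6 = 18
ES_Task 6 = max(EF_Task 1=8, EF_Task 2=12) = 12; EF_Task 6 = 12+3 = 15
ES_Task 7 = max(EF_Task 2=12, EF_Task 3=5) = 12; EF_Task 7 = 12+11 = 23
ES_Task 8 = max(EF_Task 2=12, EF_Task 3=5) = 12; EF_Task 8 = 12+14 = 26
ES_Task 9 = max(EF_Task 3=5, EF_Task 4=18, EF_Task 5=18, EF_Task 6=15, EF_Task 7=23, EF_Task 8=26) = 26; EF_Task 9 = 26+5 = 31
Expected project duration μ = 31 days. Critical path: Task 2 → Task 8 → Task 9.

Backward pass:
LF_Task 9 = 31; LS_Task 9 = 31−5 = 26
LF_Task 8 = LS_Task 9 = 26; LS_Task 8 = 26−14 = 12
LF_Task 7 = LS_Task 9 = 26; LS_Task 7 = 26−11 = 15
LF_Task 6 = LS_Task 9 = 26; LS_Task 6 = 26−3 = 23
LF_Task 5 = LS_Task 9 = 26; LS_Task 5 = 26−6 = 20
LF_Task 4 = LS_Task 9 = 26; LS_Task 4 = 26−6 = 20
LF_Task 3 = min(LS_Task 7=15, LS_Task 8=12, LS_Task 9=26) = 12; LS_Task 3 = 12−5 = 7
LF_Task 2 = min(LS_Task 4=20, LS_Task 5=20, LS_Task 6=23, LS_Task 7=15, LS_Task 8=12) = 12; LS_Task 2 = 12−12 = 0
LF_Task 1 = min(LS_Task 5=20, LS_Task 6=23) = 20; LS_Task 1 = 20−8 = 12
Slack_Task 7 = LS_Task 7 − ES_Task 7 = 15 − 12 = 3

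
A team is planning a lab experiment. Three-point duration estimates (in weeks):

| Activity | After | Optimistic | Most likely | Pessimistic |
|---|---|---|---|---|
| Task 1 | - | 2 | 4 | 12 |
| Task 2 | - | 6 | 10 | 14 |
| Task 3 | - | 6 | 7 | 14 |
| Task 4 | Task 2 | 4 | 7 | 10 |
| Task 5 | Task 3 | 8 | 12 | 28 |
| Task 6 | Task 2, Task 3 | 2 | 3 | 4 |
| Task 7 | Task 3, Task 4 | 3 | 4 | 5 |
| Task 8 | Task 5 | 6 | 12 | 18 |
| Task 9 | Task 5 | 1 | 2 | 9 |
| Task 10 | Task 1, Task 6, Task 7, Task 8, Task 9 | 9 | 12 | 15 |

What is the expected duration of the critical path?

46 weeks

te_Task 1 = (2 + 4·4 + 12)/6 = 30/6 = 5
te_Task 2 = (6 + 4·10 + 14)/6 = 60/6 = 10
te_Task 3 = (6 + 4·7 + 14)/6 = 48/6 = 8
te_Task 4 = (4 + 4·7 + 10)/6 = 42/6 = 7
te_Task 5 = (8 + 4·12 + 28)/6 = 84/6 = 14
te_Task 6 = (2 + 4·3 + 4)/6 = 18/6 = 3
te_Task 7 = (3 + 4·4 + 5)/6 = 24/6 = 4
te_Task 8 = (6 + 4·12 + 18)/6 = 72/6 = 12
te_Task 9 = (1 + 4·2 + 9)/6 = 18/6 = 3
te_Task 10 = (9 + 4·12 + 15)/6 = 72/6 = 12

Forward pass:
ES_Task 1 = 0; EF_Task 1 = 5
ES_Task 2 = 0; EF_Task 2 = 10
ES_Task 3 = 0; EF_Task 3 = 8
ES_Task 4 = 10; EF_Task 4 = 10+7 = 17
ES_Task 5 = 8; EF_Task 5 = 8+14 = 22
ES_Task 6 = max(EF_Task 2=10, EF_Task 3=8) = 10; EF_Task 6 = 10+3 = 13
ES_Task 7 = max(EF_Task 3=8, EF_Task 4=17) = 17; EF_Task 7 = 17+4 = 21
ES_Task 8 = 22; EF_Task 8 = 22+12 = 34
ES_Task 9 = 22; EF_Task 9 = 22+3 = 25
ES_Task 10 = max(EF_Task 1=5, EF_Task 6=13, EF_Task 7=21, EF_Task 8=34, EF_Task 9=25) = 34; EF_Task 10 = 34+12 = 46
Expected project duration μ = 46 weeks. Critical path: Task 3 → Task 5 → Task 8 → Task 10.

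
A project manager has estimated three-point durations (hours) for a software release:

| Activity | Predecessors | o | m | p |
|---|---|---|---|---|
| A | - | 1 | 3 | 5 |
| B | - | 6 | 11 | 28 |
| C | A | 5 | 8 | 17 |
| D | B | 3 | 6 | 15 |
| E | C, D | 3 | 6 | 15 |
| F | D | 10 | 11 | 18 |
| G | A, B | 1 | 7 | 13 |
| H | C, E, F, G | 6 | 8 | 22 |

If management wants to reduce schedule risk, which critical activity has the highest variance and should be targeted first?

te_A = (1 + 4·3 + 5)/6 = 18/6 = 3; σ²_A = ((5−1)/6)² = 0.444
te_B = (6 + 4·11 + 28)/6 = 78/6 = 13; σ²_B = ((28−6)/6)² = 13.444
te_C = (5 + 4·8 + 17)/6 = 54/6 = 9; σ²_C = ((17−5)/6)² = 4.000
te_D = (3 + 4·6 + 15)/6 = 42/6 = 7; σ²_D = ((15−3)/6)² = 4.000
te_E = (3 + 4·6 + 15)/6 = 42/6 = 7; σ²_E = ((15−3)/6)² = 4.000
te_F = (10 + 4·11 + 18)/6 = 72/6 = 12; σ²_F = ((18−10)/6)² = 1.778
te_G = (1 + 4·7 + 13)/6 = 42/6 = 7; σ²_G = ((13−1)/6)² = 4.000
te_H = (6 + 4·8 + 22)/6 = 60/6 = 10; σ²_H = ((22−6)/6)² = 7.111

Forward pass:
ES_A = 0; EF_A = 3
ES_B = 0; EF_B = 13
ES_C = 3; EF_C = 3+9 = 12
ES_D = 13; EF_D = 13+7 = 20
ES_E = max(EF_C=12, EF_D=20) = 20; EF_E = 20+7 = 27
ES_F = 20; EF_F = 20+12 = 32
ES_G = max(EF_A=3, EF_B=13) = 13; EF_G = 13+7 = 20
ES_H = max(EF_C=12, EF_E=27, EF_F=32, EF_G=20) = 32; EF_H = 32+10 = 42
Expected project duration μ = 42 hours. Critical path: B → D → F → H.

Variances on critical path: σ²_B=13.444, σ²_D=4.000, σ²_F=1.778, σ²_H=7.111.
Largest is σ²_B = 13.444.

B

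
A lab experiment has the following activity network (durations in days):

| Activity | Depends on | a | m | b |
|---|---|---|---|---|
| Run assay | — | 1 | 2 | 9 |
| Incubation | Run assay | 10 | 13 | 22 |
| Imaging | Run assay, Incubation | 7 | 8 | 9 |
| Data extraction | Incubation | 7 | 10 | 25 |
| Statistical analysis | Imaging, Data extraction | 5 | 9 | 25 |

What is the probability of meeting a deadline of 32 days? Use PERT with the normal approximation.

0.058

te_Run assay = (1 + 4·2 + 9)/6 = 18/6 = 3; σ²_Run assay = ((9−1)/6)² = 1.778
te_Incubation = (10 + 4·13 + 22)/6 = 84/6 = 14; σ²_Incubation = ((22−10)/6)² = 4.000
te_Imaging = (7 + 4·8 + 9)/6 = 48/6 = 8; σ²_Imaging = ((9−7)/6)² = 0.111
te_Data extraction = (7 + 4·10 + 25)/6 = 72/6 = 12; σ²_Data extraction = ((25−7)/6)² = 9.000
te_Statistical analysis = (5 + 4·9 + 25)/6 = 66/6 = 11; σ²_Statistical analysis = ((25−5)/6)² = 11.111

Forward pass:
ES_Run assay = 0; EF_Run assay = 3
ES_Incubation = 3; EF_Incubation = 3+14 = 17
ES_Imaging = max(EF_Run assay=3, EF_Incubation=17) = 17; EF_Imaging = 17+8 = 25
ES_Data extraction = 17; EF_Data extraction = 17+12 = 29
ES_Statistical analysis = max(EF_Imaging=25, EF_Data extraction=29) = 29; EF_Statistical analysis = 29+11 = 40
Expected project duration μ = 40 days. Critical path: Run assay → Incubation → Data extraction → Statistical analysis.

Variance along critical path = 1.778 + 4.000 + 9.000 + 11.111 = 25.889; σ = √25.889 = 5.088 days.
Z = (32 − 40) / 5.088 = -1.572
P(T ≤ 32) = Φ(-1.572) ≈ 0.058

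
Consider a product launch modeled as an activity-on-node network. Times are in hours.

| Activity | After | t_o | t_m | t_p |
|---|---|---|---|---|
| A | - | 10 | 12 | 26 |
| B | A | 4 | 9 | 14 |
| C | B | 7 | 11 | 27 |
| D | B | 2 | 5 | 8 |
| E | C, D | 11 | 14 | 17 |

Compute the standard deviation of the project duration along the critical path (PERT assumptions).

4.69 hours

te_A = (10 + 4·12 + 26)/6 = 84/6 = 14; σ²_A = ((26−10)/6)² = 7.111
te_B = (4 + 4·9 + 14)/6 = 54/6 = 9; σ²_B = ((14−4)/6)² = 2.778
te_C = (7 + 4·11 + 27)/6 = 78/6 = 13; σ²_C = ((27−7)/6)² = 11.111
te_D = (2 + 4·5 + 8)/6 = 30/6 = 5; σ²_D = ((8−2)/6)² = 1.000
te_E = (11 + 4·14 + 17)/6 = 84/6 = 14; σ²_E = ((17−11)/6)² = 1.000

Forward pass:
ES_A = 0; EF_A = 14
ES_B = 14; EF_B = 14+9 = 23
ES_C = 23; EF_C = 23+13 = 36
ES_D = 23; EF_D = 23+5 = 28
ES_E = max(EF_C=36, EF_D=28) = 36; EF_E = 36+14 = 50
Expected project duration μ = 50 hours. Critical path: A → B → C → E.

Variance along critical path = 7.111 + 2.778 + 11.111 + 1.000 = 22.000
σ = √22.000 = 4.690 hours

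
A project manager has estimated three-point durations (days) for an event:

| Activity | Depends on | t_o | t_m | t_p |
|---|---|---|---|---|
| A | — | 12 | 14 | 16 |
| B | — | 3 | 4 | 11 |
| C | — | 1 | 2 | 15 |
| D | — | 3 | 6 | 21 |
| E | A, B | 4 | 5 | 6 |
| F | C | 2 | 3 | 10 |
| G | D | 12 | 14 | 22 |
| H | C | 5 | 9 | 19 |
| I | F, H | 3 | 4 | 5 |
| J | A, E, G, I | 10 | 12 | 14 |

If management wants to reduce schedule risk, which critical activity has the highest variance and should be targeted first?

te_A = (12 + 4·14 + 16)/6 = 84/6 = 14; σ²_A = ((16−12)/6)² = 0.444
te_B = (3 + 4·4 + 11)/6 = 30/6 = 5; σ²_B = ((11−3)/6)² = 1.778
te_C = (1 + 4·2 + 15)/6 = 24/6 = 4; σ²_C = ((15−1)/6)² = 5.444
te_D = (3 + 4·6 + 21)/6 = 48/6 = 8; σ²_D = ((21−3)/6)² = 9.000
te_E = (4 + 4·5 + 6)/6 = 30/6 = 5; σ²_E = ((6−4)/6)² = 0.111
te_F = (2 + 4·3 + 10)/6 = 24/6 = 4; σ²_F = ((10−2)/6)² = 1.778
te_G = (12 + 4·14 + 22)/6 = 90/6 = 15; σ²_G = ((22−12)/6)² = 2.778
te_H = (5 + 4·9 + 19)/6 = 60/6 = 10; σ²_H = ((19−5)/6)² = 5.444
te_I = (3 + 4·4 + 5)/6 = 24/6 = 4; σ²_I = ((5−3)/6)² = 0.111
te_J = (10 + 4·12 + 14)/6 = 72/6 = 12; σ²_J = ((14−10)/6)² = 0.444

Forward pass:
ES_A = 0; EF_A = 14
ES_B = 0; EF_B = 5
ES_C = 0; EF_C = 4
ES_D = 0; EF_D = 8
ES_E = max(EF_A=14, EF_B=5) = 14; EF_E = 14+5 = 19
ES_F = 4; EF_F = 4+4 = 8
ES_G = 8; EF_G = 8+15 = 23
ES_H = 4; EF_H = 4+10 = 14
ES_I = max(EF_F=8, EF_H=14) = 14; EF_I = 14+4 = 18
ES_J = max(EF_A=14, EF_E=19, EF_G=23, EF_I=18) = 23; EF_J = 23+12 = 35
Expected project duration μ = 35 days. Critical path: D → G → J.

Variances on critical path: σ²_D=9.000, σ²_G=2.778, σ²_J=0.444.
Largest is σ²_D = 9.000.

D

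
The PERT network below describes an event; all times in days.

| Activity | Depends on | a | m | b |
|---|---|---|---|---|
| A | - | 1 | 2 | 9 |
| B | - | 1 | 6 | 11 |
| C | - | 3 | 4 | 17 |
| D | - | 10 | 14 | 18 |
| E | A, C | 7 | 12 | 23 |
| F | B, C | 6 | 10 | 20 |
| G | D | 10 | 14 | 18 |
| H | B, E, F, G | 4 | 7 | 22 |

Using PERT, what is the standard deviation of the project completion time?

3.54 days

te_A = (1 + 4·2 + 9)/6 = 18/6 = 3; σ²_A = ((9−1)/6)² = 1.778
te_B = (1 + 4·6 + 11)/6 = 36/6 = 6; σ²_B = ((11−1)/6)² = 2.778
te_C = (3 + 4·4 + 17)/6 = 36/6 = 6; σ²_C = ((17−3)/6)² = 5.444
te_D = (10 + 4·14 + 18)/6 = 84/6 = 14; σ²_D = ((18−10)/6)² = 1.778
te_E = (7 + 4·12 + 23)/6 = 78/6 = 13; σ²_E = ((23−7)/6)² = 7.111
te_F = (6 + 4·10 + 20)/6 = 66/6 = 11; σ²_F = ((20−6)/6)² = 5.444
te_G = (10 + 4·14 + 18)/6 = 84/6 = 14; σ²_G = ((18−10)/6)² = 1.778
te_H = (4 + 4·7 + 22)/6 = 54/6 = 9; σ²_H = ((22−4)/6)² = 9.000

Forward pass:
ES_A = 0; EF_A = 3
ES_B = 0; EF_B = 6
ES_C = 0; EF_C = 6
ES_D = 0; EF_D = 14
ES_E = max(EF_A=3, EF_C=6) = 6; EF_E = 6+13 = 19
ES_F = max(EF_B=6, EF_C=6) = 6; EF_F = 6+11 = 17
ES_G = 14; EF_G = 14+14 = 28
ES_H = max(EF_B=6, EF_E=19, EF_F=17, EF_G=28) = 28; EF_H = 28+9 = 37
Expected project duration μ = 37 days. Critical path: D → G → H.

Variance along critical path = 1.778 + 1.778 + 9.000 = 12.556
σ = √12.556 = 3.543 days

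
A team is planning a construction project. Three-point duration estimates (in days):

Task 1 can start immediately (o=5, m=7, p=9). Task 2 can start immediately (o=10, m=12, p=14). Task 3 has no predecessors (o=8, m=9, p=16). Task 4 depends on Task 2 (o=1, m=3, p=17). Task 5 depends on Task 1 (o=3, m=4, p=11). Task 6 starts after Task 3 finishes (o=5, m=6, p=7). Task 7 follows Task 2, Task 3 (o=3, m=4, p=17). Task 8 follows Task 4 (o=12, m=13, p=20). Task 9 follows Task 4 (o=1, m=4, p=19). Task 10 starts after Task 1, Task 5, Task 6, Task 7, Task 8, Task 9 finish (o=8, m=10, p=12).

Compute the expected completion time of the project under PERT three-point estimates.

te_Task 1 = (5 + 4·7 + 9)/6 = 42/6 = 7
te_Task 2 = (10 + 4·12 + 14)/6 = 72/6 = 12
te_Task 3 = (8 + 4·9 + 16)/6 = 60/6 = 10
te_Task 4 = (1 + 4·3 + 17)/6 = 30/6 = 5
te_Task 5 = (3 + 4·4 + 11)/6 = 30/6 = 5
te_Task 6 = (5 + 4·6 + 7)/6 = 36/6 = 6
te_Task 7 = (3 + 4·4 + 17)/6 = 36/6 = 6
te_Task 8 = (12 + 4·13 + 20)/6 = 84/6 = 14
te_Task 9 = (1 + 4·4 + 19)/6 = 36/6 = 6
te_Task 10 = (8 + 4·10 + 12)/6 = 60/6 = 10

Forward pass:
ES_Task 1 = 0; EF_Task 1 = 7
ES_Task 2 = 0; EF_Task 2 = 12
ES_Task 3 = 0; EF_Task 3 = 10
ES_Task 4 = 12; EF_Task 4 = 12+5 = 17
ES_Task 5 = 7; EF_Task 5 = 7+5 = 12
ES_Task 6 = 10; EF_Task 6 = 10+6 = 16
ES_Task 7 = max(EF_Task 2=12, EF_Task 3=10) = 12; EF_Task 7 = 12+6 = 18
ES_Task 8 = 17; EF_Task 8 = 17+14 = 31
ES_Task 9 = 17; EF_Task 9 = 17+6 = 23
ES_Task 10 = max(EF_Task 1=7, EF_Task 5=12, EF_Task 6=16, EF_Task 7=18, EF_Task 8=31, EF_Task 9=23) = 31; EF_Task 10 = 31+10 = 41
Expected project duration μ = 41 days. Critical path: Task 2 → Task 4 → Task 8 → Task 10.

41 days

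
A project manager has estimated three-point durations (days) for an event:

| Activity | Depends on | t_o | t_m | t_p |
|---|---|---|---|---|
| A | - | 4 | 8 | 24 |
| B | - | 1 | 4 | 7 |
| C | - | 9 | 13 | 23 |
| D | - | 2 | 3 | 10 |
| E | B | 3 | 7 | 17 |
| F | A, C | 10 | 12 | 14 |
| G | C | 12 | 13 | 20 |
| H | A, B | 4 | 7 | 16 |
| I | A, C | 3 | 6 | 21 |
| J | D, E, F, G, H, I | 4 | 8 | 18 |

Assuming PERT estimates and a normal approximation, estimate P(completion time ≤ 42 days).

te_A = (4 + 4·8 + 24)/6 = 60/6 = 10; σ²_A = ((24−4)/6)² = 11.111
te_B = (1 + 4·4 + 7)/6 = 24/6 = 4; σ²_B = ((7−1)/6)² = 1.000
te_C = (9 + 4·13 + 23)/6 = 84/6 = 14; σ²_C = ((23−9)/6)² = 5.444
te_D = (2 + 4·3 + 10)/6 = 24/6 = 4; σ²_D = ((10−2)/6)² = 1.778
te_E = (3 + 4·7 + 17)/6 = 48/6 = 8; σ²_E = ((17−3)/6)² = 5.444
te_F = (10 + 4·12 + 14)/6 = 72/6 = 12; σ²_F = ((14−10)/6)² = 0.444
te_G = (12 + 4·13 + 20)/6 = 84/6 = 14; σ²_G = ((20−12)/6)² = 1.778
te_H = (4 + 4·7 + 16)/6 = 48/6 = 8; σ²_H = ((16−4)/6)² = 4.000
te_I = (3 + 4·6 + 21)/6 = 48/6 = 8; σ²_I = ((21−3)/6)² = 9.000
te_J = (4 + 4·8 + 18)/6 = 54/6 = 9; σ²_J = ((18−4)/6)² = 5.444

Forward pass:
ES_A = 0; EF_A = 10
ES_B = 0; EF_B = 4
ES_C = 0; EF_C = 14
ES_D = 0; EF_D = 4
ES_E = 4; EF_E = 4+8 = 12
ES_F = max(EF_A=10, EF_C=14) = 14; EF_F = 14+12 = 26
ES_G = 14; EF_G = 14+14 = 28
ES_H = max(EF_A=10, EF_B=4) = 10; EF_H = 10+8 = 18
ES_I = max(EF_A=10, EF_C=14) = 14; EF_I = 14+8 = 22
ES_J = max(EF_D=4, EF_E=12, EF_F=26, EF_G=28, EF_H=18, EF_I=22) = 28; EF_J = 28+9 = 37
Expected project duration μ = 37 days. Critical path: C → G → J.

Variance along critical path = 5.444 + 1.778 + 5.444 = 12.667; σ = √12.667 = 3.559 days.
Z = (42 − 37) / 3.559 = 1.405
P(T ≤ 42) = Φ(1.405) ≈ 0.920

0.920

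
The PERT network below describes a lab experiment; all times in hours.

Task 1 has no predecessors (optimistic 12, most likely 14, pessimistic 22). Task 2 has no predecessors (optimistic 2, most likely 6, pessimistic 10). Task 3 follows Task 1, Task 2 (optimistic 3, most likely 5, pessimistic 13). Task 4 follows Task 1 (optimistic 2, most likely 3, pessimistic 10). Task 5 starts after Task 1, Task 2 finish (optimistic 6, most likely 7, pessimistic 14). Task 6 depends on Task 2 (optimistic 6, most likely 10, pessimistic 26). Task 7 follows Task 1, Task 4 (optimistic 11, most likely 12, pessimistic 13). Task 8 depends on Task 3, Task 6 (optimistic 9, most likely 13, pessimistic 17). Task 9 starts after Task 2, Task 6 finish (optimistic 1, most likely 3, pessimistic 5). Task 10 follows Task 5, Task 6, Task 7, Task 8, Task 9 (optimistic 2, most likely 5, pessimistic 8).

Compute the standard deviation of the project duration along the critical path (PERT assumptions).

2.89 hours

te_Task 1 = (12 + 4·14 + 22)/6 = 90/6 = 15; σ²_Task 1 = ((22−12)/6)² = 2.778
te_Task 2 = (2 + 4·6 + 10)/6 = 36/6 = 6; σ²_Task 2 = ((10−2)/6)² = 1.778
te_Task 3 = (3 + 4·5 + 13)/6 = 36/6 = 6; σ²_Task 3 = ((13−3)/6)² = 2.778
te_Task 4 = (2 + 4·3 + 10)/6 = 24/6 = 4; σ²_Task 4 = ((10−2)/6)² = 1.778
te_Task 5 = (6 + 4·7 + 14)/6 = 48/6 = 8; σ²_Task 5 = ((14−6)/6)² = 1.778
te_Task 6 = (6 + 4·10 + 26)/6 = 72/6 = 12; σ²_Task 6 = ((26−6)/6)² = 11.111
te_Task 7 = (11 + 4·12 + 13)/6 = 72/6 = 12; σ²_Task 7 = ((13−11)/6)² = 0.111
te_Task 8 = (9 + 4·13 + 17)/6 = 78/6 = 13; σ²_Task 8 = ((17−9)/6)² = 1.778
te_Task 9 = (1 + 4·3 + 5)/6 = 18/6 = 3; σ²_Task 9 = ((5−1)/6)² = 0.444
te_Task 10 = (2 + 4·5 + 8)/6 = 30/6 = 5; σ²_Task 10 = ((8−2)/6)² = 1.000

Forward pass:
ES_Task 1 = 0; EF_Task 1 = 15
ES_Task 2 = 0; EF_Task 2 = 6
ES_Task 3 = max(EF_Task 1=15, EF_Task 2=6) = 15; EF_Task 3 = 15+6 = 21
ES_Task 4 = 15; EF_Task 4 = 15+4 = 19
ES_Task 5 = max(EF_Task 1=15, EF_Task 2=6) = 15; EF_Task 5 = 15+8 = 23
ES_Task 6 = 6; EF_Task 6 = 6+12 = 18
ES_Task 7 = max(EF_Task 1=15, EF_Task 4=19) = 19; EF_Task 7 = 19+12 = 31
ES_Task 8 = max(EF_Task 3=21, EF_Task 6=18) = 21; EF_Task 8 = 21+13 = 34
ES_Task 9 = max(EF_Task 2=6, EF_Task 6=18) = 18; EF_Task 9 = 18+3 = 21
ES_Task 10 = max(EF_Task 5=23, EF_Task 6=18, EF_Task 7=31, EF_Task 8=34, EF_Task 9=21) = 34; EF_Task 10 = 34+5 = 39
Expected project duration μ = 39 hours. Critical path: Task 1 → Task 3 → Task 8 → Task 10.

Variance along critical path = 2.778 + 2.778 + 1.778 + 1.000 = 8.333
σ = √8.333 = 2.887 hours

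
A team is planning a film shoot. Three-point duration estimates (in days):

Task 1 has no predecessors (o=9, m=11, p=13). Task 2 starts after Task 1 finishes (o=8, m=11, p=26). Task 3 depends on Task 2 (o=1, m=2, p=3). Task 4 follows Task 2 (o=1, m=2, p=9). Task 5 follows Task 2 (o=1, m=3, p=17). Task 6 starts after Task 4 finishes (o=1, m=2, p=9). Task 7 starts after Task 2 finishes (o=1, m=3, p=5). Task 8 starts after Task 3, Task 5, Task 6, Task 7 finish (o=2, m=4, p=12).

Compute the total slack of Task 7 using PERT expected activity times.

te_Task 1 = (9 + 4·11 + 13)/6 = 66/6 = 11
te_Task 2 = (8 + 4·11 + 26)/6 = 78/6 = 13
te_Task 3 = (1 + 4·2 + 3)/6 = 12/6 = 2
te_Task 4 = (1 + 4·2 + 9)/6 = 18/6 = 3
te_Task 5 = (1 + 4·3 + 17)/6 = 30/6 = 5
te_Task 6 = (1 + 4·2 + 9)/6 = 18/6 = 3
te_Task 7 = (1 + 4·3 + 5)/6 = 18/6 = 3
te_Task 8 = (2 + 4·4 + 12)/6 = 30/6 = 5

Forward pass:
ES_Task 1 = 0; EF_Task 1 = 11
ES_Task 2 = 11; EF_Task 2 = 11+13 = 24
ES_Task 3 = 24; EF_Task 3 = 24+2 = 26
ES_Task 4 = 24; EF_Task 4 = 24+3 = 27
ES_Task 5 = 24; EF_Task 5 = 24+5 = 29
ES_Task 6 = 27; EF_Task 6 = 27+3 = 30
ES_Task 7 = 24; EF_Task 7 = 24+3 = 27
ES_Task 8 = max(EF_Task 3=26, EF_Task 5=29, EF_Task 6=30, EF_Task 7=27) = 30; EF_Task 8 = 30+5 = 35
Expected project duration μ = 35 days. Critical path: Task 1 → Task 2 → Task 4 → Task 6 → Task 8.

Backward pass:
LF_Task 8 = 35; LS_Task 8 = 35−5 = 30
LF_Task 7 = LS_Task 8 = 30; LS_Task 7 = 30−3 = 27
LF_Task 6 = LS_Task 8 = 30; LS_Task 6 = 30−3 = 27
LF_Task 5 = LS_Task 8 = 30; LS_Task 5 = 30−5 = 25
LF_Task 4 = LS_Task 6 = 27; LS_Task 4 = 27−3 = 24
LF_Task 3 = LS_Task 8 = 30; LS_Task 3 = 30−2 = 28
LF_Task 2 = min(LS_Task 3=28, LS_Task 4=24, LS_Task 5=25, LS_Task 7=27) = 24; LS_Task 2 = 24−13 = 11
LF_Task 1 = LS_Task 2 = 11; LS_Task 1 = 11−11 = 0
Slack_Task 7 = LS_Task 7 − ES_Task 7 = 27 − 24 = 3

3 days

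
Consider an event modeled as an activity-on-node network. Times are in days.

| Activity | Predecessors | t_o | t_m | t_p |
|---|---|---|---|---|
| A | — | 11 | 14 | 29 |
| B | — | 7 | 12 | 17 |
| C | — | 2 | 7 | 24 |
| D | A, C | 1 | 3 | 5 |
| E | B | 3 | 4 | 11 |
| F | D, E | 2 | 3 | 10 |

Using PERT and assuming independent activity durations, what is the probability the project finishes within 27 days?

te_A = (11 + 4·14 + 29)/6 = 96/6 = 16; σ²_A = ((29−11)/6)² = 9.000
te_B = (7 + 4·12 + 17)/6 = 72/6 = 12; σ²_B = ((17−7)/6)² = 2.778
te_C = (2 + 4·7 + 24)/6 = 54/6 = 9; σ²_C = ((24−2)/6)² = 13.444
te_D = (1 + 4·3 + 5)/6 = 18/6 = 3; σ²_D = ((5−1)/6)² = 0.444
te_E = (3 + 4·4 + 11)/6 = 30/6 = 5; σ²_E = ((11−3)/6)² = 1.778
te_F = (2 + 4·3 + 10)/6 = 24/6 = 4; σ²_F = ((10−2)/6)² = 1.778

Forward pass:
ES_A = 0; EF_A = 16
ES_B = 0; EF_B = 12
ES_C = 0; EF_C = 9
ES_D = max(EF_A=16, EF_C=9) = 16; EF_D = 16+3 = 19
ES_E = 12; EF_E = 12+5 = 17
ES_F = max(EF_D=19, EF_E=17) = 19; EF_F = 19+4 = 23
Expected project duration μ = 23 days. Critical path: A → D → F.

Variance along critical path = 9.000 + 0.444 + 1.778 = 11.222; σ = √11.222 = 3.350 days.
Z = (27 − 23) / 3.350 = 1.194
P(T ≤ 27) = Φ(1.194) ≈ 0.884

0.884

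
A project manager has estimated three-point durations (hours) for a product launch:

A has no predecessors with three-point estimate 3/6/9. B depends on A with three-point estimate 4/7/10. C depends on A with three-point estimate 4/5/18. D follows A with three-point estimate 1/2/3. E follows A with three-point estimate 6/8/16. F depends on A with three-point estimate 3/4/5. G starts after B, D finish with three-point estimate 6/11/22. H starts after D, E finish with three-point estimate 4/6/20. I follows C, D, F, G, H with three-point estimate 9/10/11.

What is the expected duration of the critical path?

te_A = (3 + 4·6 + 9)/6 = 36/6 = 6
te_B = (4 + 4·7 + 10)/6 = 42/6 = 7
te_C = (4 + 4·5 + 18)/6 = 42/6 = 7
te_D = (1 + 4·2 + 3)/6 = 12/6 = 2
te_E = (6 + 4·8 + 16)/6 = 54/6 = 9
te_F = (3 + 4·4 + 5)/6 = 24/6 = 4
te_G = (6 + 4·11 + 22)/6 = 72/6 = 12
te_H = (4 + 4·6 + 20)/6 = 48/6 = 8
te_I = (9 + 4·10 + 11)/6 = 60/6 = 10

Forward pass:
ES_A = 0; EF_A = 6
ES_B = 6; EF_B = 6+7 = 13
ES_C = 6; EF_C = 6+7 = 13
ES_D = 6; EF_D = 6+2 = 8
ES_E = 6; EF_E = 6+9 = 15
ES_F = 6; EF_F = 6+4 = 10
ES_G = max(EF_B=13, EF_D=8) = 13; EF_G = 13+12 = 25
ES_H = max(EF_D=8, EF_E=15) = 15; EF_H = 15+8 = 23
ES_I = max(EF_C=13, EF_D=8, EF_F=10, EF_G=25, EF_H=23) = 25; EF_I = 25+10 = 35
Expected project duration μ = 35 hours. Critical path: A → B → G → I.

35 hours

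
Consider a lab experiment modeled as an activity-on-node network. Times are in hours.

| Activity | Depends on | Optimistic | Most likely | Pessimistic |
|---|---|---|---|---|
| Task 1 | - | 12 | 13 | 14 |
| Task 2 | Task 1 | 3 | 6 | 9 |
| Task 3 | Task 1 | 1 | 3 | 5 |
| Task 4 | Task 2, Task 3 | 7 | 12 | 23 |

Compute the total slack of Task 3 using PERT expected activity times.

3 hours

te_Task 1 = (12 + 4·13 + 14)/6 = 78/6 = 13
te_Task 2 = (3 + 4·6 + 9)/6 = 36/6 = 6
te_Task 3 = (1 + 4·3 + 5)/6 = 18/6 = 3
te_Task 4 = (7 + 4·12 + 23)/6 = 78/6 = 13

Forward pass:
ES_Task 1 = 0; EF_Task 1 = 13
ES_Task 2 = 13; EF_Task 2 = 13+6 = 19
ES_Task 3 = 13; EF_Task 3 = 13+3 = 16
ES_Task 4 = max(EF_Task 2=19, EF_Task 3=16) = 19; EF_Task 4 = 19+13 = 32
Expected project duration μ = 32 hours. Critical path: Task 1 → Task 2 → Task 4.

Backward pass:
LF_Task 4 = 32; LS_Task 4 = 32−13 = 19
LF_Task 3 = LS_Task 4 = 19; LS_Task 3 = 19−3 = 16
LF_Task 2 = LS_Task 4 = 19; LS_Task 2 = 19−6 = 13
LF_Task 1 = min(LS_Task 2=13, LS_Task 3=16) = 13; LS_Task 1 = 13−13 = 0
Slack_Task 3 = LS_Task 3 − ES_Task 3 = 16 − 13 = 3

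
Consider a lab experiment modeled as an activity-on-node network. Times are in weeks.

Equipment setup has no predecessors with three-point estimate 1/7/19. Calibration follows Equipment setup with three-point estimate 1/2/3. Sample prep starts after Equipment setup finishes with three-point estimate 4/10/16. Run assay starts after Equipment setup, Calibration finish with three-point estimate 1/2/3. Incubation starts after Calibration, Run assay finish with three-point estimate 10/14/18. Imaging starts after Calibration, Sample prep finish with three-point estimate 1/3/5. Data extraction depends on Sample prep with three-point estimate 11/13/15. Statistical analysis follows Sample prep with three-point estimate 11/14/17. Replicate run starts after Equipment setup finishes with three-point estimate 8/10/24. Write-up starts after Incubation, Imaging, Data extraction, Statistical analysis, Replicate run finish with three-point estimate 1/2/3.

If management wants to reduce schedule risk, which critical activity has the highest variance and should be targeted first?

te_Equipment setup = (1 + 4·7 + 19)/6 = 48/6 = 8; σ²_Equipment setup = ((19−1)/6)² = 9.000
te_Calibration = (1 + 4·2 + 3)/6 = 12/6 = 2; σ²_Calibration = ((3−1)/6)² = 0.111
te_Sample prep = (4 + 4·10 + 16)/6 = 60/6 = 10; σ²_Sample prep = ((16−4)/6)² = 4.000
te_Run assay = (1 + 4·2 + 3)/6 = 12/6 = 2; σ²_Run assay = ((3−1)/6)² = 0.111
te_Incubation = (10 + 4·14 + 18)/6 = 84/6 = 14; σ²_Incubation = ((18−10)/6)² = 1.778
te_Imaging = (1 + 4·3 + 5)/6 = 18/6 = 3; σ²_Imaging = ((5−1)/6)² = 0.444
te_Data extraction = (11 + 4·13 + 15)/6 = 78/6 = 13; σ²_Data extraction = ((15−11)/6)² = 0.444
te_Statistical analysis = (11 + 4·14 + 17)/6 = 84/6 = 14; σ²_Statistical analysis = ((17−11)/6)² = 1.000
te_Replicate run = (8 + 4·10 + 24)/6 = 72/6 = 12; σ²_Replicate run = ((24−8)/6)² = 7.111
te_Write-up = (1 + 4·2 + 3)/6 = 12/6 = 2; σ²_Write-up = ((3−1)/6)² = 0.111

Forward pass:
ES_Equipment setup = 0; EF_Equipment setup = 8
ES_Calibration = 8; EF_Calibration = 8+2 = 10
ES_Sample prep = 8; EF_Sample prep = 8+10 = 18
ES_Run assay = max(EF_Equipment setup=8, EF_Calibration=10) = 10; EF_Run assay = 10+2 = 12
ES_Incubation = max(EF_Calibration=10, EF_Run assay=12) = 12; EF_Incubation = 12+14 = 26
ES_Imaging = max(EF_Calibration=10, EF_Sample prep=18) = 18; EF_Imaging = 18+3 = 21
ES_Data extraction = 18; EF_Data extraction = 18+13 = 31
ES_Statistical analysis = 18; EF_Statistical analysis = 18+14 = 32
ES_Replicate run = 8; EF_Replicate run = 8+12 = 20
ES_Write-up = max(EF_Incubation=26, EF_Imaging=21, EF_Data extraction=31, EF_Statistical analysis=32, EF_Replicate run=20) = 32; EF_Write-up = 32+2 = 34
Expected project duration μ = 34 weeks. Critical path: Equipment setup → Sample prep → Statistical analysis → Write-up.

Variances on critical path: σ²_Equipment setup=9.000, σ²_Sample prep=4.000, σ²_Statistical analysis=1.000, σ²_Write-up=0.111.
Largest is σ²_Equipment setup = 9.000.

Equipment setup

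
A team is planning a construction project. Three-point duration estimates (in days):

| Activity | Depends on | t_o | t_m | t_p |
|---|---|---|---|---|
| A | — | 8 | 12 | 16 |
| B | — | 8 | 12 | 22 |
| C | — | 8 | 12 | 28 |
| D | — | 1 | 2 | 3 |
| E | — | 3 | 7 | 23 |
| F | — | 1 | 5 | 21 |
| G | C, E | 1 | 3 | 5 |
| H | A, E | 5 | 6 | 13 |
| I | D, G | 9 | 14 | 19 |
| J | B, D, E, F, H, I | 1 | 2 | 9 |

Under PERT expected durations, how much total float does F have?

te_A = (8 + 4·12 + 16)/6 = 72/6 = 12
te_B = (8 + 4·12 + 22)/6 = 78/6 = 13
te_C = (8 + 4·12 + 28)/6 = 84/6 = 14
te_D = (1 + 4·2 + 3)/6 = 12/6 = 2
te_E = (3 + 4·7 + 23)/6 = 54/6 = 9
te_F = (1 + 4·5 + 21)/6 = 42/6 = 7
te_G = (1 + 4·3 + 5)/6 = 18/6 = 3
te_H = (5 + 4·6 + 13)/6 = 42/6 = 7
te_I = (9 + 4·14 + 19)/6 = 84/6 = 14
te_J = (1 + 4·2 + 9)/6 = 18/6 = 3

Forward pass:
ES_A = 0; EF_A = 12
ES_B = 0; EF_B = 13
ES_C = 0; EF_C = 14
ES_D = 0; EF_D = 2
ES_E = 0; EF_E = 9
ES_F = 0; EF_F = 7
ES_G = max(EF_C=14, EF_E=9) = 14; EF_G = 14+3 = 17
ES_H = max(EF_A=12, EF_E=9) = 12; EF_H = 12+7 = 19
ES_I = max(EF_D=2, EF_G=17) = 17; EF_I = 17+14 = 31
ES_J = max(EF_B=13, EF_D=2, EF_E=9, EF_F=7, EF_H=19, EF_I=31) = 31; EF_J = 31+3 = 34
Expected project duration μ = 34 days. Critical path: C → G → I → J.

Backward pass:
LF_J = 34; LS_J = 34−3 = 31
LF_I = LS_J = 31; LS_I = 31−14 = 17
LF_H = LS_J = 31; LS_H = 31−7 = 24
LF_G = LS_I = 17; LS_G = 17−3 = 14
LF_F = LS_J = 31; LS_F = 31−7 = 24
LF_E = min(LS_G=14, LS_H=24, LS_J=31) = 14; LS_E = 14−9 = 5
LF_D = min(LS_I=17, LS_J=31) = 17; LS_D = 17−2 = 15
LF_C = LS_G = 14; LS_C = 14−14 = 0
LF_B = LS_J = 31; LS_B = 31−13 = 18
LF_A = LS_H = 24; LS_A = 24−12 = 12
Slack_F = LS_F − ES_F = 24 − 0 = 24

24 days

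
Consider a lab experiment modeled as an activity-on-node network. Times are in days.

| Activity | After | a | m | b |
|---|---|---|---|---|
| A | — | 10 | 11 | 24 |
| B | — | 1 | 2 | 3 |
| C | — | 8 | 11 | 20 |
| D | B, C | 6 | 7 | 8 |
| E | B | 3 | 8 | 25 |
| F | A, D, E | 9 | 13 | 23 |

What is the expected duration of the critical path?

33 days

te_A = (10 + 4·11 + 24)/6 = 78/6 = 13
te_B = (1 + 4·2 + 3)/6 = 12/6 = 2
te_C = (8 + 4·11 + 20)/6 = 72/6 = 12
te_D = (6 + 4·7 + 8)/6 = 42/6 = 7
te_E = (3 + 4·8 + 25)/6 = 60/6 = 10
te_F = (9 + 4·13 + 23)/6 = 84/6 = 14

Forward pass:
ES_A = 0; EF_A = 13
ES_B = 0; EF_B = 2
ES_C = 0; EF_C = 12
ES_D = max(EF_B=2, EF_C=12) = 12; EF_D = 12+7 = 19
ES_E = 2; EF_E = 2+10 = 12
ES_F = max(EF_A=13, EF_D=19, EF_E=12) = 19; EF_F = 19+14 = 33
Expected project duration μ = 33 days. Critical path: C → D → F.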